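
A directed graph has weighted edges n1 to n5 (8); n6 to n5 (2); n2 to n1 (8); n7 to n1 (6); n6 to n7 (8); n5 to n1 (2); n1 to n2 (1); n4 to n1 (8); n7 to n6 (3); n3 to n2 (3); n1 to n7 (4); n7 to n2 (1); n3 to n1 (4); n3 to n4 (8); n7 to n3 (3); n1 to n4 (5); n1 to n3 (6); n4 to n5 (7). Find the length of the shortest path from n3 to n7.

8

A few of the n3→n7 routes:
n3 - n2 - n1 - n7: 3 + 8 + 4 = 15
n3 - n4 - n1 - n7: 8 + 8 + 4 = 20
n3 - n1 - n7: 4 + 4 = 8
Shortest: 8.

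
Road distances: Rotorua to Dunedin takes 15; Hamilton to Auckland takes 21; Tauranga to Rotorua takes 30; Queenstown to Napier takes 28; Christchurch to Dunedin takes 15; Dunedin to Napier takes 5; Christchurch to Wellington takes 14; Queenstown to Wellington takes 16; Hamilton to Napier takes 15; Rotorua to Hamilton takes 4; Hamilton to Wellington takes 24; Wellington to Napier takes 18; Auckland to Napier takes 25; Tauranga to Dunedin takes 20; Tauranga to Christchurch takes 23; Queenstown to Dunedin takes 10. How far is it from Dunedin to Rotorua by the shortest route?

15

Checking several routes:
Dunedin -> Tauranga -> Rotorua: 20 + 30 = 50
Dunedin -> Rotorua: 15
Dunedin -> Queenstown -> Wellington -> Hamilton -> Rotorua: 10 + 16 + 24 + 4 = 54
Dunedin -> Napier -> Hamilton -> Rotorua: 5 + 15 + 4 = 24
Dunedin -> Napier -> Wellington -> Hamilton -> Rotorua: 5 + 18 + 24 + 4 = 51
Best route has total 15.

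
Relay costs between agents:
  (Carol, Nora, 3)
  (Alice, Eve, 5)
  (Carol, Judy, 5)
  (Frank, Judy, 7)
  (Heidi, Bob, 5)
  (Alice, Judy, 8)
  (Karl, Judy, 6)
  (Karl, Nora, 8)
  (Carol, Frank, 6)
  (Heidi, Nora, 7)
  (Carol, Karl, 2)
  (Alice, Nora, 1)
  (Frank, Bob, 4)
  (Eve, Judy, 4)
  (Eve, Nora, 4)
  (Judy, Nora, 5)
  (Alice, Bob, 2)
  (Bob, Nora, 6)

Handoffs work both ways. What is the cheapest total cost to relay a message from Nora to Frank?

Checking several routes:
Nora -> Judy -> Frank: 5 + 7 = 12
Nora -> Alice -> Bob -> Frank: 1 + 2 + 4 = 7
Nora -> Carol -> Frank: 3 + 6 = 9
Nora -> Eve -> Alice -> Bob -> Frank: 4 + 5 + 2 + 4 = 15
Nora -> Bob -> Frank: 6 + 4 = 10
Nora -> Eve -> Judy -> Frank: 4 + 4 + 7 = 15
Shortest: 7.

7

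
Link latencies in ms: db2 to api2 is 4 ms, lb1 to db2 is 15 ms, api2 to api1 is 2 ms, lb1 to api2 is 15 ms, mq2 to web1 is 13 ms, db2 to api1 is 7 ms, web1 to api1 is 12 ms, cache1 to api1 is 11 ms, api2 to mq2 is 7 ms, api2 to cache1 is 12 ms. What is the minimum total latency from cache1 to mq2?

Checking several routes:
cache1 -> api1 -> api2 -> mq2: 11 + 2 + 7 = 20
cache1 -> api1 -> web1 -> mq2: 11 + 12 + 13 = 36
cache1 -> api2 -> api1 -> web1 -> mq2: 12 + 2 + 12 + 13 = 39
cache1 -> api2 -> mq2: 12 + 7 = 19
cache1 -> api1 -> db2 -> api2 -> mq2: 11 + 7 + 4 + 7 = 29
Shortest: 19 ms.

19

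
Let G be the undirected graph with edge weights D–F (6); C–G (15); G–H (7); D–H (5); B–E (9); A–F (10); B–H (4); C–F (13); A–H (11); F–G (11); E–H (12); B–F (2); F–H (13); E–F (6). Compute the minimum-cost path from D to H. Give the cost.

5

Checking several routes:
D - F - H: 6 + 13 = 19
D - F - E - H: 6 + 6 + 12 = 24
D - H: 5
D - F - B - H: 6 + 2 + 4 = 12
D - F - G - H: 6 + 11 + 7 = 24
The minimum is 5.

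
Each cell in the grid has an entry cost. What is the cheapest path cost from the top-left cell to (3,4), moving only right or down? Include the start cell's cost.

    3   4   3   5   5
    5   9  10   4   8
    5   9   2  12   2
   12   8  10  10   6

Cheapest: r0c0 → r0c1 → r0c2 → r0c3 → r1c3 → r1c4 → r2c4 → r3c4
  3 + 4 + 3 + 5 + 4 + 8 + 2 + 6 = 35

35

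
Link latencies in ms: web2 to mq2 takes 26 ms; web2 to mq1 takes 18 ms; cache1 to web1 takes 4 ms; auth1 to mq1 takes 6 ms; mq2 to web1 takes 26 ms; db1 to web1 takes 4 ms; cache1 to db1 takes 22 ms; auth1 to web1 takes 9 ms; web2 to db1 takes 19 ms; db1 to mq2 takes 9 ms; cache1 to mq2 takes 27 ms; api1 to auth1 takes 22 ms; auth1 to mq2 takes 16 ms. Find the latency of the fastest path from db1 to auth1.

Checking several routes:
db1 - mq2 - web1 - auth1: 9 + 26 + 9 = 44
db1 - cache1 - web1 - auth1: 22 + 4 + 9 = 35
db1 - web1 - auth1: 4 + 9 = 13
db1 - mq2 - auth1: 9 + 16 = 25
db1 - web2 - mq1 - auth1: 19 + 18 + 6 = 43
db1 - web1 - mq2 - auth1: 4 + 26 + 16 = 46
The minimum is 13 ms.

13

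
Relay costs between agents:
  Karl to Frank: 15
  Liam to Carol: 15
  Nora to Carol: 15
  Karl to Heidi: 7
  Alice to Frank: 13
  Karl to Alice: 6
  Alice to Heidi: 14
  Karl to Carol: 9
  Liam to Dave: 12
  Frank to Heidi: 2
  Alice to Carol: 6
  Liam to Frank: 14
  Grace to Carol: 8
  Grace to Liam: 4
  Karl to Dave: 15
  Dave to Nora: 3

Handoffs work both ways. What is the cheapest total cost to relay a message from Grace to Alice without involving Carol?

31

Checking several routes:
Grace → Liam → Frank → Heidi → Karl → Alice: 4 + 14 + 2 + 7 + 6 = 33
Grace → Liam → Frank → Alice: 4 + 14 + 13 = 31
Grace → Liam → Frank → Heidi → Alice: 4 + 14 + 2 + 14 = 34
Best route has total 31.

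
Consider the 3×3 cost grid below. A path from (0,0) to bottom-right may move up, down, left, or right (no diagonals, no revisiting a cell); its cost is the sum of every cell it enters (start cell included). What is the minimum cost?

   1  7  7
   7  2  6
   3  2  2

14

One optimal route is r0c0 -> r0c1 -> r1c1 -> r2c1 -> r2c2.
Its cost is 1 + 7 + 2 + 2 + 2 = 14.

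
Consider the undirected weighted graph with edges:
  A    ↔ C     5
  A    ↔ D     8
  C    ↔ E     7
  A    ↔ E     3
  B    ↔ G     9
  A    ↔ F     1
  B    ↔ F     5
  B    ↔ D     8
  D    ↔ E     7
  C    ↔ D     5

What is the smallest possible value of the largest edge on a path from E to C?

5

A few of the E→C routes:
E-A-C: max(3, 5) = 5
E-D-C: max(7, 5) = 7
E-C: max(7) = 7
The minimum achievable maximum is 5.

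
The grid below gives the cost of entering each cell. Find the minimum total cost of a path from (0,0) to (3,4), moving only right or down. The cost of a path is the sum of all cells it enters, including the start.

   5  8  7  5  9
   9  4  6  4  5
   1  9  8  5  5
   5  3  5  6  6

40

One optimal route is r0c0 r1c0 r2c0 r3c0 r3c1 r3c2 r3c3 r3c4.
Its cost is 5 + 9 + 1 + 5 + 3 + 5 + 6 + 6 = 40.
For comparison, the top-then-right route costs 50.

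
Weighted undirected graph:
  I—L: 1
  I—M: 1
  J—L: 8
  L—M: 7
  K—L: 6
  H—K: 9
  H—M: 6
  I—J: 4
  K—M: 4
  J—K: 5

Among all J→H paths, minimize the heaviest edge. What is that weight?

6

A few of the J→H routes:
J→K→L→I→M→H: max(5, 6, 1, 1, 6) = 6
J→I→L→M→H: max(4, 1, 7, 6) = 7
J→K→M→H: max(5, 4, 6) = 6
J→I→L→K→M→H: max(4, 1, 6, 4, 6) = 6
J→I→M→H: max(4, 1, 6) = 6
J→K→L→M→H: max(5, 6, 7, 6) = 7
Smallest bottleneck: 6.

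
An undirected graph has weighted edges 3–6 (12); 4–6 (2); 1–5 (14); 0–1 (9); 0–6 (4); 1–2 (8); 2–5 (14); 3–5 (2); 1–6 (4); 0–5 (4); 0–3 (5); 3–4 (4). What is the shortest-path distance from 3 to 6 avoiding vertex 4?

A few of the 3→6 routes:
3 → 0 → 6: 5 + 4 = 9
3 → 0 → 1 → 6: 5 + 9 + 4 = 18
3 → 6: 12
3 → 5 → 1 → 6: 2 + 14 + 4 = 20
3 → 5 → 0 → 1 → 6: 2 + 4 + 9 + 4 = 19
3 → 5 → 0 → 6: 2 + 4 + 4 = 10
Best route has total 9.

9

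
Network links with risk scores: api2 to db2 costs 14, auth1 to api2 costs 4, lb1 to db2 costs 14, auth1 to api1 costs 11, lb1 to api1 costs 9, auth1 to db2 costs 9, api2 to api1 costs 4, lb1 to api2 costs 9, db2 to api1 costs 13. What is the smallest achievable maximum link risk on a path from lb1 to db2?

9

Checking several routes:
lb1-api1-api2-auth1-db2: max(9, 4, 4, 9) = 9
lb1-api1-auth1-db2: max(9, 11, 9) = 11
lb1-api2-auth1-db2: max(9, 4, 9) = 9
lb1-api2-api1-auth1-db2: max(9, 4, 11, 9) = 11
The minimum achievable maximum is 9.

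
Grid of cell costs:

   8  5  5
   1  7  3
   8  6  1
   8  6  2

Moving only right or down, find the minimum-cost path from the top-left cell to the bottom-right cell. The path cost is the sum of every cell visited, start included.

Take (0,0) -> (1,0) -> (1,1) -> (1,2) -> (2,2) -> (3,2) for a total of 8 + 1 + 7 + 3 + 1 + 2 = 22.

22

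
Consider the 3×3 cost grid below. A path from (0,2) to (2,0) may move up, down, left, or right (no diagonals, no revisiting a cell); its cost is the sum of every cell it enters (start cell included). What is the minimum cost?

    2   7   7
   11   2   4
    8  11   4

Best path: r0c2 -> r1c2 -> r1c1 -> r1c0 -> r2c0
Cost: 7 + 4 + 2 + 11 + 8 = 32

32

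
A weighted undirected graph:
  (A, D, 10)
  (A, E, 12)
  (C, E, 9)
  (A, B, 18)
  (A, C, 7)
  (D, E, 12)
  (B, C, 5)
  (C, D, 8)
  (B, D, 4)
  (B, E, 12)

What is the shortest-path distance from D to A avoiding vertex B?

A few of the D→A routes:
D - A: 10
D - E - C - A: 12 + 9 + 7 = 28
D - E - A: 12 + 12 = 24
D - C - A: 8 + 7 = 15
The minimum is 10.

10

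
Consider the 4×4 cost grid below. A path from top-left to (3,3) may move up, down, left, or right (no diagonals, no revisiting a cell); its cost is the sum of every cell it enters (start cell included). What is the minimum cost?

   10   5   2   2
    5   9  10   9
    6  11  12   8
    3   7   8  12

Take r0c0 -> r0c1 -> r0c2 -> r0c3 -> r1c3 -> r2c3 -> r3c3 for a total of 10 + 5 + 2 + 2 + 9 + 8 + 12 = 48.

48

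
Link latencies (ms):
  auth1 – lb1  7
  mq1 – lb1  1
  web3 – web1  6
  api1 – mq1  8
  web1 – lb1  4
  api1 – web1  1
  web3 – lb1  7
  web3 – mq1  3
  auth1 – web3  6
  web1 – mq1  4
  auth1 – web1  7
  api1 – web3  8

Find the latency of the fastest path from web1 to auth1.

7

Comparing a few candidate routes:
web1 → mq1 → lb1 → auth1: 4 + 1 + 7 = 12
web1 → mq1 → web3 → auth1: 4 + 3 + 6 = 13
web1 → web3 → auth1: 6 + 6 = 12
web1 → lb1 → auth1: 4 + 7 = 11
web1 → auth1: 7
The minimum is 7 ms.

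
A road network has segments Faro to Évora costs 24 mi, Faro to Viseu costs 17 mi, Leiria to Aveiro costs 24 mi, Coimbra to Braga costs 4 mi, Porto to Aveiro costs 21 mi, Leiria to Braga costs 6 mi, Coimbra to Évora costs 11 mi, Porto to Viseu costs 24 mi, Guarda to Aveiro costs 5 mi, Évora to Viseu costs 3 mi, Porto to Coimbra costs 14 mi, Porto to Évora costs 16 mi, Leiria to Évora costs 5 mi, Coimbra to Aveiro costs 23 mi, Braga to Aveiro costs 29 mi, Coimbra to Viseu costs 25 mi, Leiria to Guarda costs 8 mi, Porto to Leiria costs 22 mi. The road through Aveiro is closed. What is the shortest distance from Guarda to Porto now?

29

Comparing a few candidate routes:
Guarda -> Leiria -> Porto: 8 + 22 = 30
Guarda -> Leiria -> Évora -> Porto: 8 + 5 + 16 = 29
Guarda -> Leiria -> Évora -> Coimbra -> Porto: 8 + 5 + 11 + 14 = 38
Guarda -> Leiria -> Braga -> Coimbra -> Porto: 8 + 6 + 4 + 14 = 32
The minimum is 29 mi.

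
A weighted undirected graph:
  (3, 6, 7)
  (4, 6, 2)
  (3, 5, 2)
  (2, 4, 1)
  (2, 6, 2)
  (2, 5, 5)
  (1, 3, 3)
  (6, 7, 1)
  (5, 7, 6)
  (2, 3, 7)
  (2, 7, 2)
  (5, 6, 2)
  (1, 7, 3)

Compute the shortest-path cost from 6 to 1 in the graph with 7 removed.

7

Checking several routes:
6 -> 5 -> 3 -> 1: 2 + 2 + 3 = 7
6 -> 2 -> 3 -> 1: 2 + 7 + 3 = 12
6 -> 3 -> 1: 7 + 3 = 10
6 -> 2 -> 5 -> 3 -> 1: 2 + 5 + 2 + 3 = 12
Best route has total 7.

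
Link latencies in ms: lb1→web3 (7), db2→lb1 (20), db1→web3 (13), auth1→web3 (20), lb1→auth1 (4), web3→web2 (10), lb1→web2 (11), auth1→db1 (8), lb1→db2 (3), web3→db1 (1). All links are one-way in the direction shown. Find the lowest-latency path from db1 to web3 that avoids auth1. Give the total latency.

13

Routes from db1 to web3 avoiding auth1:
db1 - web3: 13
Shortest: 13 ms.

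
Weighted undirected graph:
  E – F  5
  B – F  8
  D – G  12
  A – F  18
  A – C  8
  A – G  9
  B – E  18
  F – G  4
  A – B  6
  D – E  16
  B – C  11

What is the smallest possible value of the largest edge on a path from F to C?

Comparing a few candidate routes:
F-B-C: max(8, 11) = 11
F-B-A-C: max(8, 6, 8) = 8
F-G-A-C: max(4, 9, 8) = 9
Best route has worst link 8.

8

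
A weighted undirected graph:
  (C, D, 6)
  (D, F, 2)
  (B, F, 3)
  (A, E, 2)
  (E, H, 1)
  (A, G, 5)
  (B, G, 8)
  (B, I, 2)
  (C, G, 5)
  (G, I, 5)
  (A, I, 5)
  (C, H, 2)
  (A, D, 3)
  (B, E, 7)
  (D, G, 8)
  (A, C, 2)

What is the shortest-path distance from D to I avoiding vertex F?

8

Comparing a few candidate routes:
D - A - E - B - I: 3 + 2 + 7 + 2 = 14
D - G - I: 8 + 5 = 13
D - C - A - I: 6 + 2 + 5 = 13
D - A - G - I: 3 + 5 + 5 = 13
D - A - I: 3 + 5 = 8
Best route has total 8.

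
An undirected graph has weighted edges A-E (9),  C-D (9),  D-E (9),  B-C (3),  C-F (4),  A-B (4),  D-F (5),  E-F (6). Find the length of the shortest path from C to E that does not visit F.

16

Paths from C to E avoiding F:
C -> B -> A -> E: 3 + 4 + 9 = 16
C -> D -> E: 9 + 9 = 18
Shortest: 16.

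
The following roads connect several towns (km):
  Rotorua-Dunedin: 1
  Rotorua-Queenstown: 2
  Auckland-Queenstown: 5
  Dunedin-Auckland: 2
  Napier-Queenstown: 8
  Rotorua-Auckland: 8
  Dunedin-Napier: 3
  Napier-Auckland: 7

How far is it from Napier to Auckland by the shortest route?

5

Comparing a few candidate routes:
Napier→Auckland: 7
Napier→Dunedin→Rotorua→Auckland: 3 + 1 + 8 = 12
Napier→Dunedin→Auckland: 3 + 2 = 5
Napier→Queenstown→Auckland: 8 + 5 = 13
Napier→Dunedin→Rotorua→Queenstown→Auckland: 3 + 1 + 2 + 5 = 11
Best route has total 5 km.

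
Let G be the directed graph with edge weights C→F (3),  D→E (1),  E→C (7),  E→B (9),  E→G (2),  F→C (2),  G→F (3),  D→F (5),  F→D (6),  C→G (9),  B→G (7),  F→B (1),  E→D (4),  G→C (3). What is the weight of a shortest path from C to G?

Paths from C to G:
C -> G: 9
C -> F -> D -> E -> B -> G: 3 + 6 + 1 + 9 + 7 = 26
C -> F -> D -> E -> G: 3 + 6 + 1 + 2 = 12
C -> F -> B -> G: 3 + 1 + 7 = 11
The minimum is 9.

9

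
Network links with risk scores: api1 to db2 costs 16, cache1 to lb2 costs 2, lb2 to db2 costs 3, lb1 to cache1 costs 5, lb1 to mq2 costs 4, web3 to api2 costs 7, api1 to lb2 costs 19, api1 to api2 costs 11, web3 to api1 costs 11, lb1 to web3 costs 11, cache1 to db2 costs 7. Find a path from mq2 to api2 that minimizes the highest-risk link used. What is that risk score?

11

Comparing a few candidate routes:
mq2→lb1→web3→api2: max(4, 11, 7) = 11
mq2→lb1→cache1→lb2→db2→api1→web3→api2: max(4, 5, 2, 3, 16, 11, 7) = 16
mq2→lb1→cache1→lb2→db2→api1→api2: max(4, 5, 2, 3, 16, 11) = 16
mq2→lb1→cache1→db2→api1→web3→api2: max(4, 5, 7, 16, 11, 7) = 16
mq2→lb1→cache1→db2→api1→api2: max(4, 5, 7, 16, 11) = 16
mq2→lb1→web3→api1→api2: max(4, 11, 11, 11) = 11
Best route has worst link 11.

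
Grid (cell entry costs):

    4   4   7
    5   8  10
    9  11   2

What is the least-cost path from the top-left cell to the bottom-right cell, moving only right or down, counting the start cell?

27

Path r0c0 r0c1 r0c2 r1c2 r2c2: 4 + 4 + 7 + 10 + 2 = 27.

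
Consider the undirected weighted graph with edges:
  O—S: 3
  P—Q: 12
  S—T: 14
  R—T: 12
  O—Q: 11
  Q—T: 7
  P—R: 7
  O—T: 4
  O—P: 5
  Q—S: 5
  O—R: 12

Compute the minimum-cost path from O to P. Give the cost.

5

Checking several routes:
O-P: 5
O-T-Q-P: 4 + 7 + 12 = 23
O-S-Q-P: 3 + 5 + 12 = 20
O-R-P: 12 + 7 = 19
Best route has total 5.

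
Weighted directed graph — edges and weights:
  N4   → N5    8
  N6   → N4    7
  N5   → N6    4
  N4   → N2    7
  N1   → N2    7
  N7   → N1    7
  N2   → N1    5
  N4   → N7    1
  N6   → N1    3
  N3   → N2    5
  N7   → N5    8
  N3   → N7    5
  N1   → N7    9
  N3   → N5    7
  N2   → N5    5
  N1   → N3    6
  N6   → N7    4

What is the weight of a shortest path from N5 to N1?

7

Paths from N5 to N1:
N5 - N6 - N4 - N2 - N1: 4 + 7 + 7 + 5 = 23
N5 - N6 - N7 - N1: 4 + 4 + 7 = 15
N5 - N6 - N4 - N7 - N1: 4 + 7 + 1 + 7 = 19
N5 - N6 - N1: 4 + 3 = 7
The minimum is 7.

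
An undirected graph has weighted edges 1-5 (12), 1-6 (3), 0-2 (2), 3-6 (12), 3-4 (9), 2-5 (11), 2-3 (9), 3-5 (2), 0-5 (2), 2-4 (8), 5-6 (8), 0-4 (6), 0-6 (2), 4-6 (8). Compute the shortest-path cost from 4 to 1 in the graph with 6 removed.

20

A few of the 4→1 routes:
4-0-2-3-5-1: 6 + 2 + 9 + 2 + 12 = 31
4-0-5-1: 6 + 2 + 12 = 20
4-2-5-1: 8 + 11 + 12 = 31
4-3-5-1: 9 + 2 + 12 = 23
4-2-3-5-1: 8 + 9 + 2 + 12 = 31
4-2-0-5-1: 8 + 2 + 2 + 12 = 24
Best route has total 20.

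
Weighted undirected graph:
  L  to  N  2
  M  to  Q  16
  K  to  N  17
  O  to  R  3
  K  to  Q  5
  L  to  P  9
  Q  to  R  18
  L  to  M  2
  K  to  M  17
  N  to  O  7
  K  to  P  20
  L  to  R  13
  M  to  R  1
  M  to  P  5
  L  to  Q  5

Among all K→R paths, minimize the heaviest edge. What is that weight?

5

A few of the K→R routes:
K → Q → L → R: max(5, 5, 13) = 13
K → Q → L → M → R: max(5, 5, 2, 1) = 5
K → Q → L → N → O → R: max(5, 5, 2, 7, 3) = 7
K → Q → L → P → M → R: max(5, 5, 9, 5, 1) = 9
Smallest bottleneck: 5.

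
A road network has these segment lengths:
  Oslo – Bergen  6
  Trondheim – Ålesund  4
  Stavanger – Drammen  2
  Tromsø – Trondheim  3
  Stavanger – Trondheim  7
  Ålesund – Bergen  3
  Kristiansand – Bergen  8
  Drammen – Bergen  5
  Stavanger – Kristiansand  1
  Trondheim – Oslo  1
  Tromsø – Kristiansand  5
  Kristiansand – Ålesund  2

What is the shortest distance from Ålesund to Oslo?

5

Comparing a few candidate routes:
Ålesund→Bergen→Oslo: 3 + 6 = 9
Ålesund→Trondheim→Oslo: 4 + 1 = 5
Ålesund→Kristiansand→Tromsø→Trondheim→Oslo: 2 + 5 + 3 + 1 = 11
Best route has total 5.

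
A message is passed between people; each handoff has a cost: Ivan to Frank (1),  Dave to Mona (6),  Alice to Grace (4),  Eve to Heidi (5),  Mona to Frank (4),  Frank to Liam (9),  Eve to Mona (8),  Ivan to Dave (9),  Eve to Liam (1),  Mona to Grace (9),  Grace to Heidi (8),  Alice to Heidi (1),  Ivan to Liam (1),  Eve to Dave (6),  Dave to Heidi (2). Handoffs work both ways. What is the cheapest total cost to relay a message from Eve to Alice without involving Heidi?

Checking several routes:
Eve → Mona → Grace → Alice: 8 + 9 + 4 = 21
Eve → Dave → Mona → Grace → Alice: 6 + 6 + 9 + 4 = 25
Eve → Liam → Ivan → Frank → Mona → Grace → Alice: 1 + 1 + 1 + 4 + 9 + 4 = 20
Eve → Liam → Frank → Mona → Grace → Alice: 1 + 9 + 4 + 9 + 4 = 27
Eve → Liam → Ivan → Dave → Mona → Grace → Alice: 1 + 1 + 9 + 6 + 9 + 4 = 30
Best route has total 20.

20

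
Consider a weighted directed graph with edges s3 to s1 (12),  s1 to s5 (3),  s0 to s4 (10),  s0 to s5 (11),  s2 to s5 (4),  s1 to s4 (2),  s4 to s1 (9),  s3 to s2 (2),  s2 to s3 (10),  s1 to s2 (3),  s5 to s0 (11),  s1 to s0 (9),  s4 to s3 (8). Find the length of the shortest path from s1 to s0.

Routes from s1 to s0:
s1→s5→s0: 3 + 11 = 14
s1→s4→s3→s2→s5→s0: 2 + 8 + 2 + 4 + 11 = 27
s1→s2→s5→s0: 3 + 4 + 11 = 18
s1→s0: 9
The minimum is 9.

9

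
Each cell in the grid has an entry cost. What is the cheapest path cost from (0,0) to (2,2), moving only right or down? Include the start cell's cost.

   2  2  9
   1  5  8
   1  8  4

One optimal route is (0,0) → (1,0) → (2,0) → (2,1) → (2,2).
Its cost is 2 + 1 + 1 + 8 + 4 = 16.

16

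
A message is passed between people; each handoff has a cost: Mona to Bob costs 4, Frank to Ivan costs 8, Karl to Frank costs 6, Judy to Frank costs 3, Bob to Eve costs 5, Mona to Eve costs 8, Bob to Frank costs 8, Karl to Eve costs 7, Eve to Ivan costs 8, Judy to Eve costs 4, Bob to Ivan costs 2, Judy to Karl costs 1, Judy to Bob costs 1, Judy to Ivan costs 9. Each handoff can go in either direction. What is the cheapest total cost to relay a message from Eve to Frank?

Comparing a few candidate routes:
Eve - Bob - Judy - Frank: 5 + 1 + 3 = 9
Eve - Karl - Judy - Frank: 7 + 1 + 3 = 11
Eve - Judy - Frank: 4 + 3 = 7
Shortest: 7.

7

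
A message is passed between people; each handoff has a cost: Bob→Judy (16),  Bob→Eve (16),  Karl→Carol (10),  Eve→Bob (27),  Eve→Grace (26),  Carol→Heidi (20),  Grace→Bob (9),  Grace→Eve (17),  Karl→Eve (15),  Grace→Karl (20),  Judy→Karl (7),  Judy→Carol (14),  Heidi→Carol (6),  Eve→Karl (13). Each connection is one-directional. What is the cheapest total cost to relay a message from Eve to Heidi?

43

Comparing a few candidate routes:
Eve-Bob-Judy-Carol-Heidi: 27 + 16 + 14 + 20 = 77
Eve-Karl-Carol-Heidi: 13 + 10 + 20 = 43
Eve-Grace-Karl-Carol-Heidi: 26 + 20 + 10 + 20 = 76
Eve-Bob-Judy-Karl-Carol-Heidi: 27 + 16 + 7 + 10 + 20 = 80
The minimum is 43.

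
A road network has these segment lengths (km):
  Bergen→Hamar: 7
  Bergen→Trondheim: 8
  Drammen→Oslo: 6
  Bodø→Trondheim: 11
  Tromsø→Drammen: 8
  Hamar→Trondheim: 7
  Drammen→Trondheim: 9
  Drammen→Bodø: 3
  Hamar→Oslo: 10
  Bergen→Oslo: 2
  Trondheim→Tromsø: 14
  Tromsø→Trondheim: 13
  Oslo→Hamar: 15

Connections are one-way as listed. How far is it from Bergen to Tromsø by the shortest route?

22

Paths from Bergen to Tromsø:
Bergen-Trondheim-Tromsø: 8 + 14 = 22
Bergen-Oslo-Hamar-Trondheim-Tromsø: 2 + 15 + 7 + 14 = 38
Bergen-Hamar-Trondheim-Tromsø: 7 + 7 + 14 = 28
Best route has total 22 km.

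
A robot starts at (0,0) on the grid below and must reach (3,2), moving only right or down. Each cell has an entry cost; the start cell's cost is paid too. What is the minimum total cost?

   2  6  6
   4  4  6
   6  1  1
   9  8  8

20

Cheapest: r0c0→r1c0→r1c1→r2c1→r2c2→r3c2
  2 + 4 + 4 + 1 + 1 + 8 = 20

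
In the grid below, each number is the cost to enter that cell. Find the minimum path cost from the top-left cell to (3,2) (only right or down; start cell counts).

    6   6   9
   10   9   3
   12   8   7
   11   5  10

Take (0,0) -> (0,1) -> (0,2) -> (1,2) -> (2,2) -> (3,2) for a total of 6 + 6 + 9 + 3 + 7 + 10 = 41.

41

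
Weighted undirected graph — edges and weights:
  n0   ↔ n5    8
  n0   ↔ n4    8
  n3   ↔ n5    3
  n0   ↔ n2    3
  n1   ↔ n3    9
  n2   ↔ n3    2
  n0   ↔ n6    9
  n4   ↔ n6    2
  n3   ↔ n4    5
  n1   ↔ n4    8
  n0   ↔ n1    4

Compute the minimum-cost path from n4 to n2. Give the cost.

Some routes from n4 to n2:
n4 → n1 → n3 → n2: 8 + 9 + 2 = 19
n4 → n1 → n0 → n2: 8 + 4 + 3 = 15
n4 → n0 → n2: 8 + 3 = 11
n4 → n6 → n0 → n2: 2 + 9 + 3 = 14
n4 → n3 → n2: 5 + 2 = 7
Best route has total 7.

7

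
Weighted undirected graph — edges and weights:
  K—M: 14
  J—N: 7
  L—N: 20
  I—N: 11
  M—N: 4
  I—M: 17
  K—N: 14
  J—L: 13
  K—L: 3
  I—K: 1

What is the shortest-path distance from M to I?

15

Some routes from M to I:
M→N→I: 4 + 11 = 15
M→I: 17
M→N→L→K→I: 4 + 20 + 3 + 1 = 28
M→N→K→I: 4 + 14 + 1 = 19
M→K→I: 14 + 1 = 15
Best route has total 15.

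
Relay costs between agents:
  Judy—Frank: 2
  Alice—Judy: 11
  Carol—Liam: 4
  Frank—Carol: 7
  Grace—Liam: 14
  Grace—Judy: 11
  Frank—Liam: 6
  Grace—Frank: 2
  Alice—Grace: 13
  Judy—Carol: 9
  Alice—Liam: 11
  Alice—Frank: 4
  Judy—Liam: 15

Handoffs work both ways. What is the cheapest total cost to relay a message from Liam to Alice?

10

Some routes from Liam to Alice:
Liam → Carol → Judy → Frank → Alice: 4 + 9 + 2 + 4 = 19
Liam → Grace → Frank → Alice: 14 + 2 + 4 = 20
Liam → Frank → Judy → Alice: 6 + 2 + 11 = 19
Liam → Frank → Alice: 6 + 4 = 10
Liam → Carol → Frank → Alice: 4 + 7 + 4 = 15
Liam → Alice: 11
Shortest: 10.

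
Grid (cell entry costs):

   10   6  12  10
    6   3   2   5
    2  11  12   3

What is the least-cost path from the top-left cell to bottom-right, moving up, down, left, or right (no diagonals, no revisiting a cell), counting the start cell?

Take (0,0) (0,1) (1,1) (1,2) (1,3) (2,3) for a total of 10 + 6 + 3 + 2 + 5 + 3 = 29.

29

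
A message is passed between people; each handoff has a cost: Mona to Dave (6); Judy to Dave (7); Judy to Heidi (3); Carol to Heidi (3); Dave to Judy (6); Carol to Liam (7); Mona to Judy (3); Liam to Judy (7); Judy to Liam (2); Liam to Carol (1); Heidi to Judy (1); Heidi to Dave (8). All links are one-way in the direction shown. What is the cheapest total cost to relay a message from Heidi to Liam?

Candidate routes:
Heidi→Judy→Liam: 1 + 2 = 3
Heidi→Dave→Judy→Liam: 8 + 6 + 2 = 16
The minimum is 3.

3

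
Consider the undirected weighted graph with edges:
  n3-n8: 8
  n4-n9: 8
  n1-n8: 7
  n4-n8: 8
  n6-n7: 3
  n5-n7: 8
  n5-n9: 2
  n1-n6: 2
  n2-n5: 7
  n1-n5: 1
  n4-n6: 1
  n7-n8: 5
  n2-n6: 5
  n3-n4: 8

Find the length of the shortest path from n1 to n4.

3

Comparing a few candidate routes:
n1 -> n5 -> n7 -> n6 -> n4: 1 + 8 + 3 + 1 = 13
n1 -> n5 -> n9 -> n4: 1 + 2 + 8 = 11
n1 -> n5 -> n2 -> n6 -> n4: 1 + 7 + 5 + 1 = 14
n1 -> n8 -> n4: 7 + 8 = 15
n1 -> n6 -> n4: 2 + 1 = 3
Best route has total 3.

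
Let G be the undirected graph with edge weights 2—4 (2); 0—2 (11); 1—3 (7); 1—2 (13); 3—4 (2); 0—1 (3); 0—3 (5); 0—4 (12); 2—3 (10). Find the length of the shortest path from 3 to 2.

4

Comparing a few candidate routes:
3-0-4-2: 5 + 12 + 2 = 19
3-4-2: 2 + 2 = 4
3-0-2: 5 + 11 = 16
3-2: 10
The minimum is 4.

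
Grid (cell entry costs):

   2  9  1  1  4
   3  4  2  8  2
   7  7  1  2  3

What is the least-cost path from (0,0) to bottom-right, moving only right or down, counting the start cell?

17

Cheapest: r0c0 → r1c0 → r1c1 → r1c2 → r2c2 → r2c3 → r2c4
  2 + 3 + 4 + 2 + 1 + 2 + 3 = 17
For comparison, the top-then-right route costs 22.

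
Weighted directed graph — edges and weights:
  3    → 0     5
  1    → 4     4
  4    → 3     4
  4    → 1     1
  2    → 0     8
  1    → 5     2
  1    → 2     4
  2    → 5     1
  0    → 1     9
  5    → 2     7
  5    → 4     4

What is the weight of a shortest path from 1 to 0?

12

Candidate routes:
1 -> 2 -> 0: 4 + 8 = 12
1 -> 2 -> 5 -> 4 -> 3 -> 0: 4 + 1 + 4 + 4 + 5 = 18
1 -> 5 -> 4 -> 3 -> 0: 2 + 4 + 4 + 5 = 15
1 -> 5 -> 2 -> 0: 2 + 7 + 8 = 17
1 -> 4 -> 3 -> 0: 4 + 4 + 5 = 13
Shortest: 12.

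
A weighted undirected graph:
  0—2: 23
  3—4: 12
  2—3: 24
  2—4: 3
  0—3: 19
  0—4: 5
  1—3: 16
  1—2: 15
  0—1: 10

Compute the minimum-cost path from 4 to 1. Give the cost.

15

Comparing a few candidate routes:
4 → 2 → 1: 3 + 15 = 18
4 → 0 → 1: 5 + 10 = 15
4 → 2 → 0 → 1: 3 + 23 + 10 = 36
4 → 3 → 1: 12 + 16 = 28
Shortest: 15.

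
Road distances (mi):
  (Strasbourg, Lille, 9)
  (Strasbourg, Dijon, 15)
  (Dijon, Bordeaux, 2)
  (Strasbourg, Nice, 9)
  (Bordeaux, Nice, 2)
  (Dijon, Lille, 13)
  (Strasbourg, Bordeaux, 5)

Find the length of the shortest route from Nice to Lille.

16

Checking several routes:
Nice → Bordeaux → Strasbourg → Lille: 2 + 5 + 9 = 16
Nice → Strasbourg → Lille: 9 + 9 = 18
Nice → Bordeaux → Dijon → Lille: 2 + 2 + 13 = 17
Nice → Bordeaux → Dijon → Strasbourg → Lille: 2 + 2 + 15 + 9 = 28
Nice → Strasbourg → Bordeaux → Dijon → Lille: 9 + 5 + 2 + 13 = 29
Best route has total 16 mi.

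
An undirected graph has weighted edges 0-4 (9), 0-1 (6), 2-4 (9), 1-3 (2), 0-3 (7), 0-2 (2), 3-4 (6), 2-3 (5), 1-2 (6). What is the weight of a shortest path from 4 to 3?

A few of the 4→3 routes:
4→2→3: 9 + 5 = 14
4→3: 6
4→0→3: 9 + 7 = 16
Best route has total 6.

6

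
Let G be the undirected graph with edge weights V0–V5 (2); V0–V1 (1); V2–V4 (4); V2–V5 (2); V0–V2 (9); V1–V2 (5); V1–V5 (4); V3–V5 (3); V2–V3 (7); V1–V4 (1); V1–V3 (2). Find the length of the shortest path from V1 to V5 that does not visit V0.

Some routes from V1 to V5 avoiding V0:
V1 -> V3 -> V5: 2 + 3 = 5
V1 -> V3 -> V2 -> V5: 2 + 7 + 2 = 11
V1 -> V5: 4
V1 -> V4 -> V2 -> V5: 1 + 4 + 2 = 7
V1 -> V2 -> V5: 5 + 2 = 7
Best route has total 4.

4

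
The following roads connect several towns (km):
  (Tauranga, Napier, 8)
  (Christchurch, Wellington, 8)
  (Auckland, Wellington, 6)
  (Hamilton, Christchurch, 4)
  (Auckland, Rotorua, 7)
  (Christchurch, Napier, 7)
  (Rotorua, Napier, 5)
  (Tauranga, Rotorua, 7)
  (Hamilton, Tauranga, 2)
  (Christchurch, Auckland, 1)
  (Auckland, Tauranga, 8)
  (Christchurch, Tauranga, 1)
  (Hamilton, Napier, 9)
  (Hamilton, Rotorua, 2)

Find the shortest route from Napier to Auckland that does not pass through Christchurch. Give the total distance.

A few of the Napier→Auckland routes:
Napier→Tauranga→Auckland: 8 + 8 = 16
Napier→Hamilton→Rotorua→Auckland: 9 + 2 + 7 = 18
Napier→Rotorua→Auckland: 5 + 7 = 12
Napier→Hamilton→Tauranga→Auckland: 9 + 2 + 8 = 19
Napier→Rotorua→Hamilton→Tauranga→Auckland: 5 + 2 + 2 + 8 = 17
Napier→Tauranga→Hamilton→Rotorua→Auckland: 8 + 2 + 2 + 7 = 19
Shortest: 12 km.

12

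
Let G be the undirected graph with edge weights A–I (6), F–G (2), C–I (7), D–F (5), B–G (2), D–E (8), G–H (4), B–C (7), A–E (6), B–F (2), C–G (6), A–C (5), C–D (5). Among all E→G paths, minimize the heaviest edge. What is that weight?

Some routes from E to G:
E -> A -> C -> G: max(6, 5, 6) = 6
E -> A -> I -> C -> B -> G: max(6, 6, 7, 7, 2) = 7
E -> A -> C -> D -> F -> B -> G: max(6, 5, 5, 5, 2, 2) = 6
E -> A -> I -> C -> B -> F -> G: max(6, 6, 7, 7, 2, 2) = 7
E -> A -> C -> D -> F -> G: max(6, 5, 5, 5, 2) = 6
Best route has worst link 6.

6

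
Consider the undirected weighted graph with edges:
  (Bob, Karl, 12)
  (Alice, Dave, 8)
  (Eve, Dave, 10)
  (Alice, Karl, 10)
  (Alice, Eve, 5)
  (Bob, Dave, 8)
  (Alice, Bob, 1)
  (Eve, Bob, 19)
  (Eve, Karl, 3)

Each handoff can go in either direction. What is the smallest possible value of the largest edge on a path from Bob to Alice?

1

Some routes from Bob to Alice:
Bob -> Dave -> Eve -> Karl -> Alice: max(8, 10, 3, 10) = 10
Bob -> Alice: max(1) = 1
Bob -> Dave -> Eve -> Alice: max(8, 10, 5) = 10
Bob -> Dave -> Alice: max(8, 8) = 8
Smallest bottleneck: 1.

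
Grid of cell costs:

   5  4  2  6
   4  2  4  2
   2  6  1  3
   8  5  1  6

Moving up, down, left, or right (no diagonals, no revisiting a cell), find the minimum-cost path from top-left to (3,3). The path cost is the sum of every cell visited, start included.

Best path: (0,0) → (0,1) → (0,2) → (1,2) → (2,2) → (3,2) → (3,3)
Cost: 5 + 4 + 2 + 4 + 1 + 1 + 6 = 23

23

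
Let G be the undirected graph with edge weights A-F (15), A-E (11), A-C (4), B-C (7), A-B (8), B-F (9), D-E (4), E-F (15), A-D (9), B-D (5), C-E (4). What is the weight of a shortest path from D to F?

Some routes from D to F:
D - A - B - F: 9 + 8 + 9 = 26
D - B - F: 5 + 9 = 14
D - E - C - B - F: 4 + 4 + 7 + 9 = 24
D - A - F: 9 + 15 = 24
D - E - F: 4 + 15 = 19
Shortest: 14.

14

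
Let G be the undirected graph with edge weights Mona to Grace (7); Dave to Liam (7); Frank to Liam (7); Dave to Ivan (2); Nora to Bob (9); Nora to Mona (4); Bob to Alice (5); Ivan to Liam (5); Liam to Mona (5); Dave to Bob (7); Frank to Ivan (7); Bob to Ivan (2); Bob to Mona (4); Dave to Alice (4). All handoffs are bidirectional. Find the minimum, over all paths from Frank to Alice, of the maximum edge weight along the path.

7

A few of the Frank→Alice routes:
Frank→Liam→Ivan→Dave→Bob→Alice: max(7, 5, 2, 7, 5) = 7
Frank→Liam→Ivan→Bob→Alice: max(7, 5, 2, 5) = 7
Frank→Liam→Ivan→Dave→Alice: max(7, 5, 2, 4) = 7
Frank→Liam→Ivan→Bob→Dave→Alice: max(7, 5, 2, 7, 4) = 7
Best route has worst link 7.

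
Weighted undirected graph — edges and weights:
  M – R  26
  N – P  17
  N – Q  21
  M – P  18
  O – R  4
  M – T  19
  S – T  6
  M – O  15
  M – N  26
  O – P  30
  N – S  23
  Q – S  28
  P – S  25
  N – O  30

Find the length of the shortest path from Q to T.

34

Comparing a few candidate routes:
Q-N-P-M-T: 21 + 17 + 18 + 19 = 75
Q-S-T: 28 + 6 = 34
Q-N-P-S-T: 21 + 17 + 25 + 6 = 69
Q-N-S-T: 21 + 23 + 6 = 50
Q-N-M-T: 21 + 26 + 19 = 66
Q-N-O-M-T: 21 + 30 + 15 + 19 = 85
Shortest: 34.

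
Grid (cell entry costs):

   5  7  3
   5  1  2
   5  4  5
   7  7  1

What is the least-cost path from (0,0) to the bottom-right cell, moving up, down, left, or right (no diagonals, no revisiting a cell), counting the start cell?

Best path: r0c0 r1c0 r1c1 r1c2 r2c2 r3c2
Cost: 5 + 5 + 1 + 2 + 5 + 1 = 19

19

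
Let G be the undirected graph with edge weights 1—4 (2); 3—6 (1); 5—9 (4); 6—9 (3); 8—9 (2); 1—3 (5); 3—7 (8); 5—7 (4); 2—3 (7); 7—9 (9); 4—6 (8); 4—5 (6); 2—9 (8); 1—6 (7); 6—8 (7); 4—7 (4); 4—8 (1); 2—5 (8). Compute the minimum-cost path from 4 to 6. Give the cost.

6

Checking several routes:
4→1→3→6: 2 + 5 + 1 = 8
4→1→6: 2 + 7 = 9
4→6: 8
4→8→9→6: 1 + 2 + 3 = 6
4→7→3→6: 4 + 8 + 1 = 13
4→8→6: 1 + 7 = 8
The minimum is 6.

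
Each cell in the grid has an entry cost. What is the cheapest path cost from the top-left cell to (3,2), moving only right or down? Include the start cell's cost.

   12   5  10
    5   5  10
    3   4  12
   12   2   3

Best path: (0,0) (1,0) (2,0) (2,1) (3,1) (3,2)
Cost: 12 + 5 + 3 + 4 + 2 + 3 = 29

29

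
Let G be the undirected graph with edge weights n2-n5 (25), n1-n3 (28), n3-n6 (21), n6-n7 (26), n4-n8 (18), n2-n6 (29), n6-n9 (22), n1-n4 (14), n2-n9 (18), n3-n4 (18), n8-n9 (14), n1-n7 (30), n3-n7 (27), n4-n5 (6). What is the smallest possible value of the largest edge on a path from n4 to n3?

18

Comparing a few candidate routes:
n4-n3: max(18) = 18
n4-n5-n2-n9-n6-n7-n3: max(6, 25, 18, 22, 26, 27) = 27
n4-n5-n2-n9-n6-n3: max(6, 25, 18, 22, 21) = 25
n4-n8-n9-n6-n7-n3: max(18, 14, 22, 26, 27) = 27
n4-n8-n9-n6-n3: max(18, 14, 22, 21) = 22
Smallest bottleneck: 18.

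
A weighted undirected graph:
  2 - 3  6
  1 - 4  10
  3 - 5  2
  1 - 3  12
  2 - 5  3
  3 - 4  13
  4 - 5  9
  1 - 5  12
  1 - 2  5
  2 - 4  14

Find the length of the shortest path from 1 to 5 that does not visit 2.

A few of the 1→5 routes:
1 -> 5: 12
1 -> 4 -> 5: 10 + 9 = 19
1 -> 3 -> 5: 12 + 2 = 14
Shortest: 12.

12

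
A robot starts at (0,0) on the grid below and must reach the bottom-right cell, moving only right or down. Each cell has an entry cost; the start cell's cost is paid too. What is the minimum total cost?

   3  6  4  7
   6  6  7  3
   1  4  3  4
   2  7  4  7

28

Cheapest: [0,0]→[1,0]→[2,0]→[2,1]→[2,2]→[2,3]→[3,3]
  3 + 6 + 1 + 4 + 3 + 4 + 7 = 28
For comparison, the top-then-right route costs 34.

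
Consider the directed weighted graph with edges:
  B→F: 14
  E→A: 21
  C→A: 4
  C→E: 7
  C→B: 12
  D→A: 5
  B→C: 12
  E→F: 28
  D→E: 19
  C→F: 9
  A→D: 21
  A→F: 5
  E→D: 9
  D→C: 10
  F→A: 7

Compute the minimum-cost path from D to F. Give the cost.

Checking several routes:
D→C→F: 10 + 9 = 19
D→A→F: 5 + 5 = 10
D→C→A→F: 10 + 4 + 5 = 19
The minimum is 10.

10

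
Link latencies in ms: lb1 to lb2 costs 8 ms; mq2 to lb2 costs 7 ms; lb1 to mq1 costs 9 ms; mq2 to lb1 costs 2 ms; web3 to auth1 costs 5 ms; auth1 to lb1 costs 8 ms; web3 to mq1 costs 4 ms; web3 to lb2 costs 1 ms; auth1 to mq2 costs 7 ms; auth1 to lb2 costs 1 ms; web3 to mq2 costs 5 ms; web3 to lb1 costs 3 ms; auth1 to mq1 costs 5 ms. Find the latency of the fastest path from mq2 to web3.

Some routes from mq2 to web3:
mq2 -> lb1 -> web3: 2 + 3 = 5
mq2 -> lb2 -> web3: 7 + 1 = 8
mq2 -> auth1 -> lb2 -> web3: 7 + 1 + 1 = 9
mq2 -> web3: 5
Best route has total 5 ms.

5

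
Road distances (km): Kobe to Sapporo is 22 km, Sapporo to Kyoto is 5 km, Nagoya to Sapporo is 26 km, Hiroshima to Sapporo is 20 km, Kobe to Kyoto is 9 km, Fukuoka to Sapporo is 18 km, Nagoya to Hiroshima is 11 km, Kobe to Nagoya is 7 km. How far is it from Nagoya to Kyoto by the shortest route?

16

Checking several routes:
Nagoya-Sapporo-Kyoto: 26 + 5 = 31
Nagoya-Kobe-Kyoto: 7 + 9 = 16
Nagoya-Kobe-Sapporo-Kyoto: 7 + 22 + 5 = 34
Shortest: 16 km.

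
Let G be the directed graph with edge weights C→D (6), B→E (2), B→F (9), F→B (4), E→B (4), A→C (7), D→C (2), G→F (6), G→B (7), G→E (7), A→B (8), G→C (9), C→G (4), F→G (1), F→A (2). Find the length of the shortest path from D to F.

12

Candidate routes:
D - C - G - F: 2 + 4 + 6 = 12
D - C - G - E - B - F: 2 + 4 + 7 + 4 + 9 = 26
D - C - G - B - F: 2 + 4 + 7 + 9 = 22
Best route has total 12.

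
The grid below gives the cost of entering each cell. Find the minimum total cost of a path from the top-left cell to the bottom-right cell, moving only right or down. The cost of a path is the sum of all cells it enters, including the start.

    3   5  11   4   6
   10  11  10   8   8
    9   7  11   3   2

36

One optimal route is r0c0 → r0c1 → r0c2 → r0c3 → r1c3 → r2c3 → r2c4.
Its cost is 3 + 5 + 11 + 4 + 8 + 3 + 2 = 36.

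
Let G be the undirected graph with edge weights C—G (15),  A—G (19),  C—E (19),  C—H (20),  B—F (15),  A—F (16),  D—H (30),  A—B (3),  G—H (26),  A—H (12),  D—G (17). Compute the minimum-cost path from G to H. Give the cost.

26

Candidate routes:
G→C→H: 15 + 20 = 35
G→H: 26
G→A→H: 19 + 12 = 31
G→D→H: 17 + 30 = 47
Best route has total 26.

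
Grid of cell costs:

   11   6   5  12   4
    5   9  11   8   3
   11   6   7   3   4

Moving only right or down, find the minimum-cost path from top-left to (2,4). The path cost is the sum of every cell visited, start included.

Best path: [0,0] -> [0,1] -> [0,2] -> [0,3] -> [0,4] -> [1,4] -> [2,4]
Cost: 11 + 6 + 5 + 12 + 4 + 3 + 4 = 45

45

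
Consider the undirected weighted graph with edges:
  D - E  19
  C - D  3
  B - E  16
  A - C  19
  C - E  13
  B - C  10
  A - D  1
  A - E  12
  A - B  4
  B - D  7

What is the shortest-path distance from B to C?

Comparing a few candidate routes:
B → A → D → C: 4 + 1 + 3 = 8
B → D → C: 7 + 3 = 10
B → C: 10
B → A → C: 4 + 19 = 23
Shortest: 8.

8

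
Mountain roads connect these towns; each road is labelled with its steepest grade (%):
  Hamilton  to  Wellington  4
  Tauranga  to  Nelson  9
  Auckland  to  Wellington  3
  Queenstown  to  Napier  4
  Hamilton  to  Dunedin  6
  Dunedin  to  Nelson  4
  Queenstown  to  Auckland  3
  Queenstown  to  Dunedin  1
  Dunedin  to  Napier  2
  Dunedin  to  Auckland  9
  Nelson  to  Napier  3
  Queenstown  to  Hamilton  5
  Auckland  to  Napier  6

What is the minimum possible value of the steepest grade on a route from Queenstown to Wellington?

Checking several routes:
Queenstown→Hamilton→Wellington: max(5, 4) = 5
Queenstown→Auckland→Wellington: max(3, 3) = 3
Queenstown→Hamilton→Dunedin→Napier→Auckland→Wellington: max(5, 6, 2, 6, 3) = 6
Smallest bottleneck: 3%.

3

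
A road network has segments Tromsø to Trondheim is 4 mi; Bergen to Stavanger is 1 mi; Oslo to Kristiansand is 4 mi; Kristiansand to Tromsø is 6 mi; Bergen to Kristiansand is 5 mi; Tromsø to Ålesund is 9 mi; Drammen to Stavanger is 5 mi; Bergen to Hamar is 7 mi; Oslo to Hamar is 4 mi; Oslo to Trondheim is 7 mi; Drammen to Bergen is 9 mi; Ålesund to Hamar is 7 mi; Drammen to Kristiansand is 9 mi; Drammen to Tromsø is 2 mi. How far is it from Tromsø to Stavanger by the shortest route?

7

Checking several routes:
Tromsø - Drammen - Kristiansand - Bergen - Stavanger: 2 + 9 + 5 + 1 = 17
Tromsø - Kristiansand - Bergen - Stavanger: 6 + 5 + 1 = 12
Tromsø - Kristiansand - Drammen - Stavanger: 6 + 9 + 5 = 20
Tromsø - Drammen - Bergen - Stavanger: 2 + 9 + 1 = 12
Tromsø - Drammen - Stavanger: 2 + 5 = 7
The minimum is 7 mi.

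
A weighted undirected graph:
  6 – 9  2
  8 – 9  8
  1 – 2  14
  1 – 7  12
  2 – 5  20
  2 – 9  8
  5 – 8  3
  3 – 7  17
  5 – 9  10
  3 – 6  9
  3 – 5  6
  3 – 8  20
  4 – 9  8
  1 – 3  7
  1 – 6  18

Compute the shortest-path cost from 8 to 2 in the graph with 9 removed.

23

Checking several routes:
8 -> 5 -> 2: 3 + 20 = 23
8 -> 5 -> 3 -> 6 -> 1 -> 2: 3 + 6 + 9 + 18 + 14 = 50
8 -> 3 -> 1 -> 2: 20 + 7 + 14 = 41
8 -> 5 -> 3 -> 1 -> 2: 3 + 6 + 7 + 14 = 30
8 -> 3 -> 5 -> 2: 20 + 6 + 20 = 46
The minimum is 23.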